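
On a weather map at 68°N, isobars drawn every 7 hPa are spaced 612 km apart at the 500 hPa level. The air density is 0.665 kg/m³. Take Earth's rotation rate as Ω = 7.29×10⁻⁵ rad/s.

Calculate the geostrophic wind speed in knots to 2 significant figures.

Coriolis parameter at 68°N:
f = 2Ω sin φ = 2 × 7.29×10⁻⁵ × sin 68° = 1.35×10⁻⁴ s⁻¹
Pressure gradient: |∂P/∂n| = 700 Pa / 612000 m = 1.14×10⁻³ Pa/m
Geostrophic balance (pressure-gradient force = Coriolis force):
V_g = (1/(fρ)) |∂P/∂n| = 1.14×10⁻³ / (1.35×10⁻⁴ × 0.665) = 12.7 m/s
Converting: 12.7 m/s × 1.944 = 25 knots

25 knots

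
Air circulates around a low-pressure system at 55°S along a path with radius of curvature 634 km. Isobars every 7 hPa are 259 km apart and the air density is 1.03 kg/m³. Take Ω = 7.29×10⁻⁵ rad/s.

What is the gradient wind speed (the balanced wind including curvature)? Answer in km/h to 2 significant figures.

Coriolis parameter at 55°S:
f = 2Ω sin φ = 2 × 7.29×10⁻⁵ × sin 55° = 1.19×10⁻⁴ s⁻¹
Pressure gradient: |∂P/∂n| = 700 Pa / 259000 m = 2.70×10⁻³ Pa/m
Geostrophic speed: V_g = |∂P/∂n|/(fρ) = 2.70×10⁻³/(1.19×10⁻⁴ × 1.03) = 22.0 m/s
Around a low, centrifugal force acts outward with Coriolis, so pressure-gradient force balances both:
(1/ρ)|∂P/∂n| = fV + V²/R  →  V² + fR·V − fR·V_g = 0
With fR = 1.19×10⁻⁴ × 634×10³ m = 75.7 m/s:
V = [−fR + √((fR)² + 4 fR V_g)]/2 = [−75.7 + √(75.7² + 4×75.7×22)]/2 = 17.8 m/s
Subgeostrophic (V < V_g = 22 m/s), as expected around a low.
Converting: 17.8 m/s × 3.6 = 64 km/h

64 km/h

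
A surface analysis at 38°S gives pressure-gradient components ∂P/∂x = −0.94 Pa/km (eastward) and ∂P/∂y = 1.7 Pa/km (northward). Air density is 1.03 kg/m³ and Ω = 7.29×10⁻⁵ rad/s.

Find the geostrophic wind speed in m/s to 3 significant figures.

21.0 m/s

Coriolis parameter at 38°S:
f = 2Ω sin φ = 2 × 7.29×10⁻⁵ × sin 38° = 8.98×10⁻⁵ s⁻¹
In the Southern Hemisphere f is negative: f = −8.98×10⁻⁵ s⁻¹.
Component geostrophic relations (x east, y north):
u_g = −(1/(fρ)) ∂P/∂y,  v_g = (1/(fρ)) ∂P/∂x
u_g = −(1.7×10⁻³)/(−8.98×10⁻⁵ × 1.03) = 18.4 m/s;  v_g = (−0.94×10⁻³)/(−8.98×10⁻⁵ × 1.03) = 10.2 m/s
|V_g| = √(u_g² + v_g²) = 21.0 m/s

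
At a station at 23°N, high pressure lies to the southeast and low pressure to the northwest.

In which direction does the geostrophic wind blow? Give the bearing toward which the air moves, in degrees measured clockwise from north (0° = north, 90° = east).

The pressure-gradient force points toward the northwest (bearing 315°).
Geostrophic balance: in the Northern Hemisphere the Coriolis force deflects motion to the right, so the geostrophic wind blows 90° to the right of the pressure-gradient force (low pressure on the left).
Rotating 315° by 90° clockwise gives 045° — the wind blows toward the northeast.

045°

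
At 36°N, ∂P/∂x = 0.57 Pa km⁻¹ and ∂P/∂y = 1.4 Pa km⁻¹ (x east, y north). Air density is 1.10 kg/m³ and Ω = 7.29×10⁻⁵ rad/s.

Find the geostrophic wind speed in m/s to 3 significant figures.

Coriolis parameter at 36°N:
f = 2Ω sin φ = 2 × 7.29×10⁻⁵ × sin 36° = 8.57×10⁻⁵ s⁻¹
Component geostrophic relations (x east, y north):
u_g = −(1/(fρ)) ∂P/∂y,  v_g = (1/(fρ)) ∂P/∂x
u_g = −(1.4×10⁻³)/(8.57×10⁻⁵ × 1.10) = −14.9 m/s;  v_g = (0.57×10⁻³)/(8.57×10⁻⁵ × 1.10) = 6.05 m/s
|V_g| = √(u_g² + v_g²) = 16.0 m/s

16.0 m/s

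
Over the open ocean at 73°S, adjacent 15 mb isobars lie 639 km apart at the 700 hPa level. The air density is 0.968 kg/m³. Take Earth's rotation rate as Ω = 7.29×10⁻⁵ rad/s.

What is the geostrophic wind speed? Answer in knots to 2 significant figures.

Coriolis parameter at 73°S:
f = 2Ω sin φ = 2 × 7.29×10⁻⁵ × sin 73° = 1.39×10⁻⁴ s⁻¹
Pressure gradient: |∂P/∂n| = 1500 Pa / 639000 m = 2.35×10⁻³ Pa/m
Geostrophic balance (pressure-gradient force = Coriolis force):
V_g = (1/(fρ)) |∂P/∂n| = 2.35×10⁻³ / (1.39×10⁻⁴ × 0.968) = 17.4 m/s
Converting: 17.4 m/s × 1.944 = 34 knots

34 knots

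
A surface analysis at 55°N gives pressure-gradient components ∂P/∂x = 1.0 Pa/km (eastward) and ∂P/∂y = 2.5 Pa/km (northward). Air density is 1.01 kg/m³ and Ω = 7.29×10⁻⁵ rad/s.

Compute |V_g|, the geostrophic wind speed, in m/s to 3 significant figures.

22.3 m/s

Coriolis parameter at 55°N:
f = 2Ω sin φ = 2 × 7.29×10⁻⁵ × sin 55° = 1.19×10⁻⁴ s⁻¹
Component geostrophic relations (x east, y north):
u_g = −(1/(fρ)) ∂P/∂y,  v_g = (1/(fρ)) ∂P/∂x
u_g = −(2.5×10⁻³)/(1.19×10⁻⁴ × 1.01) = −20.7 m/s;  v_g = (1.0×10⁻³)/(1.19×10⁻⁴ × 1.01) = 8.29 m/s
|V_g| = √(u_g² + v_g²) = 22.3 m/s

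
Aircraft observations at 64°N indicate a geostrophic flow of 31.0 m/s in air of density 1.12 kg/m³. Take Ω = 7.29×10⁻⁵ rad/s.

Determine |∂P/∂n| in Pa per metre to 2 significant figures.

Coriolis parameter at 64°N:
f = 2Ω sin φ = 2 × 7.29×10⁻⁵ × sin 64° = 1.31×10⁻⁴ s⁻¹
Geostrophic balance rearranged: |∂P/∂n| = f ρ V_g
|∂P/∂n| = 1.31×10⁻⁴ × 1.12 × 31.0 = 4.55×10⁻³ Pa/m

4.5×10⁻³ Pa/m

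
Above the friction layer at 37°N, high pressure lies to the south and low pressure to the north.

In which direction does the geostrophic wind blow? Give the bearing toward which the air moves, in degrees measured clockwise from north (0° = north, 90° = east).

The pressure-gradient force points toward the north (bearing 000°).
Geostrophic balance: in the Northern Hemisphere the Coriolis force deflects motion to the right, so the geostrophic wind blows 90° to the right of the pressure-gradient force (low pressure on the left).
Rotating 000° by 90° clockwise gives 090° — the wind blows toward the east.

090°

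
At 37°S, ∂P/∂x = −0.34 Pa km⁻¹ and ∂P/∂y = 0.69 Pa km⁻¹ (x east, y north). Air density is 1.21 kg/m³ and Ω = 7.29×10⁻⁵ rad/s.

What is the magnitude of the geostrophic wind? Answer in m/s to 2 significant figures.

7.2 m/s

Coriolis parameter at 37°S:
f = 2Ω sin φ = 2 × 7.29×10⁻⁵ × sin 37° = 8.77×10⁻⁵ s⁻¹
In the Southern Hemisphere f is negative: f = −8.77×10⁻⁵ s⁻¹.
Component geostrophic relations (x east, y north):
u_g = −(1/(fρ)) ∂P/∂y,  v_g = (1/(fρ)) ∂P/∂x
u_g = −(0.69×10⁻³)/(−8.77×10⁻⁵ × 1.21) = 6.50 m/s;  v_g = (−0.34×10⁻³)/(−8.77×10⁻⁵ × 1.21) = 3.20 m/s
|V_g| = √(u_g² + v_g²) = 7.25 m/s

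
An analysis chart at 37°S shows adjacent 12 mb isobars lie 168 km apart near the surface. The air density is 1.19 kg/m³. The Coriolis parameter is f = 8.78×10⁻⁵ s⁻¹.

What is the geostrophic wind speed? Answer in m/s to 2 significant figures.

Pressure gradient: |∂P/∂n| = 1200 Pa / 168000 m = 7.14×10⁻³ Pa/m
Geostrophic balance (pressure-gradient force = Coriolis force):
V_g = (1/(fρ)) |∂P/∂n| = 7.14×10⁻³ / (8.78×10⁻⁵ × 1.19) = 68.4 m/s

68 m/s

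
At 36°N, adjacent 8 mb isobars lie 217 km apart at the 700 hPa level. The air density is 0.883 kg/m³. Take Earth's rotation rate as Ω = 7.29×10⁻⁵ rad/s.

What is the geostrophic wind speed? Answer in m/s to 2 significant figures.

Coriolis parameter at 36°N:
f = 2Ω sin φ = 2 × 7.29×10⁻⁵ × sin 36° = 8.57×10⁻⁵ s⁻¹
Pressure gradient: |∂P/∂n| = 800 Pa / 217000 m = 3.69×10⁻³ Pa/m
Geostrophic balance (pressure-gradient force = Coriolis force):
V_g = (1/(fρ)) |∂P/∂n| = 3.69×10⁻³ / (8.57×10⁻⁵ × 0.883) = 48.7 m/s

49 m/s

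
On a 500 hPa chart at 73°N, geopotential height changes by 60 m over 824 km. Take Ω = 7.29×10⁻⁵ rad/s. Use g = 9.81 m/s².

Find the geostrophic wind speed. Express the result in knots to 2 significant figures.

10.0 knots

Coriolis parameter at 73°N:
f = 2Ω sin φ = 2 × 7.29×10⁻⁵ × sin 73° = 1.39×10⁻⁴ s⁻¹
Height gradient: |∂Z/∂n| = 60 m / 824000 m = 7.28×10⁻⁵
On a pressure surface, geostrophic balance gives V_g = (g/f)|∂Z/∂n|:
V_g = 9.81 × 7.28×10⁻⁵ / 1.39×10⁻⁴ = 5.12 m/s
Converting: 5.12 m/s × 1.944 = 10.0 knots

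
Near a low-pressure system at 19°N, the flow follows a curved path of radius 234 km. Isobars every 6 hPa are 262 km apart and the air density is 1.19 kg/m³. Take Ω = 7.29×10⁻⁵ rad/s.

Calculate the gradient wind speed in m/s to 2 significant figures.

Coriolis parameter at 19°N:
f = 2Ω sin φ = 2 × 7.29×10⁻⁵ × sin 19° = 4.75×10⁻⁵ s⁻¹
Pressure gradient: |∂P/∂n| = 600 Pa / 262000 m = 2.29×10⁻³ Pa/m
Geostrophic speed: V_g = |∂P/∂n|/(fρ) = 2.29×10⁻³/(4.75×10⁻⁵ × 1.19) = 40.5 m/s
Around a low, centrifugal force acts outward with Coriolis, so pressure-gradient force balances both:
(1/ρ)|∂P/∂n| = fV + V²/R  →  V² + fR·V − fR·V_g = 0
With fR = 4.75×10⁻⁵ × 234×10³ m = 11.1 m/s:
V = [−fR + √((fR)² + 4 fR V_g)]/2 = [−11.1 + √(11.1² + 4×11.1×40.5)]/2 = 16.4 m/s
Subgeostrophic (V < V_g = 40.5 m/s), as expected around a low.

16 m/s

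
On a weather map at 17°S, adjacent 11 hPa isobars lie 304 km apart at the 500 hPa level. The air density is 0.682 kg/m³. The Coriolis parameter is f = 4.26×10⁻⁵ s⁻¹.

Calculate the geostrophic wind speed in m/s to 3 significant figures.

Pressure gradient: |∂P/∂n| = 1100 Pa / 304000 m = 3.62×10⁻³ Pa/m
Geostrophic balance (pressure-gradient force = Coriolis force):
V_g = (1/(fρ)) |∂P/∂n| = 3.62×10⁻³ / (4.26×10⁻⁵ × 0.682) = 125 m/s

125 m/s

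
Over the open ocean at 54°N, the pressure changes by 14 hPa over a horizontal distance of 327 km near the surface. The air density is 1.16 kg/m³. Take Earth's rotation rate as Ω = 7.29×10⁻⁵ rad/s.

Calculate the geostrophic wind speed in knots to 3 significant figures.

60.8 knots

Coriolis parameter at 54°N:
f = 2Ω sin φ = 2 × 7.29×10⁻⁵ × sin 54° = 1.18×10⁻⁴ s⁻¹
Pressure gradient: |∂P/∂n| = 1400 Pa / 327000 m = 4.28×10⁻³ Pa/m
Geostrophic balance (pressure-gradient force = Coriolis force):
V_g = (1/(fρ)) |∂P/∂n| = 4.28×10⁻³ / (1.18×10⁻⁴ × 1.16) = 31.3 m/s
Converting: 31.3 m/s × 1.944 = 60.8 knots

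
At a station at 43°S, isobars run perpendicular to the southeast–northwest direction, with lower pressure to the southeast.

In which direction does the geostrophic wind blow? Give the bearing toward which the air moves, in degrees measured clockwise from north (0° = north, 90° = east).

The pressure-gradient force points toward the southeast (bearing 135°).
Geostrophic balance: in the Southern Hemisphere the Coriolis force deflects motion to the left, so the geostrophic wind blows 90° to the left of the pressure-gradient force (low pressure on the right).
Rotating 135° by 90° counterclockwise gives 045° — the wind blows toward the northeast.

045°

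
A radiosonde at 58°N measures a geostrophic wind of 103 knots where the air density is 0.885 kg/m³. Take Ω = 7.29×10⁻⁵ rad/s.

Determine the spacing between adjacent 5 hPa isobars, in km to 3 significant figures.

86.2 km

Coriolis parameter at 58°N:
f = 2Ω sin φ = 2 × 7.29×10⁻⁵ × sin 58° = 1.24×10⁻⁴ s⁻¹
Wind speed in SI: 103 knots = 53.0 m/s
Geostrophic balance rearranged: |∂P/∂n| = f ρ V_g
|∂P/∂n| = 1.24×10⁻⁴ × 0.885 × 53.0 = 5.80×10⁻³ Pa/m
Isobar spacing: Δn = ΔP/|∂P/∂n| = 500 Pa / 5.80×10⁻³ Pa/m = 86233 m ≈ 86.2 km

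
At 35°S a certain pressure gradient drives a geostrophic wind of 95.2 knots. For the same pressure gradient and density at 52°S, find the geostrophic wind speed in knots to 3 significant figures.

69.3 knots

With the same pressure gradient and density, V_g ∝ 1/f ∝ 1/sin φ.
V₂ = V₁ · sin φ₁ / sin φ₂ = 95.2 × sin 35° / sin 52°
V₂ = 95.2 × 0.5736/0.7880 = 69.3 knots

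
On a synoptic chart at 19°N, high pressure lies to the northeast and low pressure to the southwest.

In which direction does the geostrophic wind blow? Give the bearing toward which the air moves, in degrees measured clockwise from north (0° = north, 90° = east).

The pressure-gradient force points toward the southwest (bearing 225°).
Geostrophic balance: in the Northern Hemisphere the Coriolis force deflects motion to the right, so the geostrophic wind blows 90° to the right of the pressure-gradient force (low pressure on the left).
Rotating 225° by 90° clockwise gives 315° — the wind blows toward the northwest.

315°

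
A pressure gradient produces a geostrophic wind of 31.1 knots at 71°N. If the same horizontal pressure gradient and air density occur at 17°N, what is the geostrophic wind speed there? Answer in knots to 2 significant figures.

With the same pressure gradient and density, V_g ∝ 1/f ∝ 1/sin φ.
V₂ = V₁ · sin φ₁ / sin φ₂ = 31.1 × sin 71° / sin 17°
V₂ = 31.1 × 0.9455/0.2924 = 100 knots

100 knots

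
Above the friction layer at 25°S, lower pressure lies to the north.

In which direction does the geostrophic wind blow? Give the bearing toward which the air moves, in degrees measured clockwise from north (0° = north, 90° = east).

270°

The pressure-gradient force points toward the north (bearing 000°).
Geostrophic balance: in the Southern Hemisphere the Coriolis force deflects motion to the left, so the geostrophic wind blows 90° to the left of the pressure-gradient force (low pressure on the right).
Rotating 000° by 90° counterclockwise gives 270° — the wind blows toward the west.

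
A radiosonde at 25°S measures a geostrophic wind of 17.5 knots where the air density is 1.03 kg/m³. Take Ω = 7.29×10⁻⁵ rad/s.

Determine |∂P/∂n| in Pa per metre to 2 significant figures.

5.7×10⁻⁴ Pa/m

Coriolis parameter at 25°S:
f = 2Ω sin φ = 2 × 7.29×10⁻⁵ × sin 25° = 6.16×10⁻⁵ s⁻¹
Wind speed in SI: 17.5 knots = 9.00 m/s
Geostrophic balance rearranged: |∂P/∂n| = f ρ V_g
|∂P/∂n| = 6.16×10⁻⁵ × 1.03 × 9.00 = 5.71×10⁻⁴ Pa/m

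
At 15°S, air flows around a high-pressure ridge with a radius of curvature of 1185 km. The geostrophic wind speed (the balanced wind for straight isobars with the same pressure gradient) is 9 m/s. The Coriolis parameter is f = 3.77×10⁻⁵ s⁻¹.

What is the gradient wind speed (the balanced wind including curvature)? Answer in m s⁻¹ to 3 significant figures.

Around a high, pressure-gradient force acts outward with centrifugal, so Coriolis balances both:
fV = (1/ρ)|∂P/∂n| + V²/R  →  V² − fR·V + fR·V_g = 0
With fR = 3.77×10⁻⁵ × 1185×10³ m = 44.7 m/s:
V = [fR − √((fR)² − 4 fR V_g)]/2 = [44.7 − √(44.7² − 4×44.7×9)]/2 = 12.5 m/s
Supergeostrophic (V > V_g = 9 m/s), as expected around a high.

12.5 m s⁻¹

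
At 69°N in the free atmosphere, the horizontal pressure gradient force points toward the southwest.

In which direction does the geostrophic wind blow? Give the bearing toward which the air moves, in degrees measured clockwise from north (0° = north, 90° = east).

315°

The pressure-gradient force points toward the southwest (bearing 225°).
Geostrophic balance: in the Northern Hemisphere the Coriolis force deflects motion to the right, so the geostrophic wind blows 90° to the right of the pressure-gradient force (low pressure on the left).
Rotating 225° by 90° clockwise gives 315° — the wind blows toward the northwest.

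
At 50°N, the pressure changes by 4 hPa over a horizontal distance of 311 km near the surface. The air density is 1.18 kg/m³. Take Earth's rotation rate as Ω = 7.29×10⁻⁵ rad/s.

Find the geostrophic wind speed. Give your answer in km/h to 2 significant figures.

Coriolis parameter at 50°N:
f = 2Ω sin φ = 2 × 7.29×10⁻⁵ × sin 50° = 1.12×10⁻⁴ s⁻¹
Pressure gradient: |∂P/∂n| = 400 Pa / 311000 m = 1.29×10⁻³ Pa/m
Geostrophic balance (pressure-gradient force = Coriolis force):
V_g = (1/(fρ)) |∂P/∂n| = 1.29×10⁻³ / (1.12×10⁻⁴ × 1.18) = 9.76 m/s
Converting: 9.76 m/s × 3.6 = 35 km/h

35 km/h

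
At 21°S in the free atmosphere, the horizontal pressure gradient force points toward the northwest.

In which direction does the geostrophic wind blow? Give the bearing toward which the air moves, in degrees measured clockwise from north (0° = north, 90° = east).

The pressure-gradient force points toward the northwest (bearing 315°).
Geostrophic balance: in the Southern Hemisphere the Coriolis force deflects motion to the left, so the geostrophic wind blows 90° to the left of the pressure-gradient force (low pressure on the right).
Rotating 315° by 90° counterclockwise gives 225° — the wind blows toward the southwest.

225°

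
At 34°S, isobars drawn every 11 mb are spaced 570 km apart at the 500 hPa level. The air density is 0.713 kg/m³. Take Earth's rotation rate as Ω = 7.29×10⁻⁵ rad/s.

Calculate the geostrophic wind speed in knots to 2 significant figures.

Coriolis parameter at 34°S:
f = 2Ω sin φ = 2 × 7.29×10⁻⁵ × sin 34° = 8.15×10⁻⁵ s⁻¹
Pressure gradient: |∂P/∂n| = 1100 Pa / 570000 m = 1.93×10⁻³ Pa/m
Geostrophic balance (pressure-gradient force = Coriolis force):
V_g = (1/(fρ)) |∂P/∂n| = 1.93×10⁻³ / (8.15×10⁻⁵ × 0.713) = 33.2 m/s
Converting: 33.2 m/s × 1.944 = 65 knots

65 knots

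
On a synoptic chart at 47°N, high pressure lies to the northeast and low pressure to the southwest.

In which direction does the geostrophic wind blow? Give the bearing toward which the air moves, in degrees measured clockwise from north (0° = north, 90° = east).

315°

The pressure-gradient force points toward the southwest (bearing 225°).
Geostrophic balance: in the Northern Hemisphere the Coriolis force deflects motion to the right, so the geostrophic wind blows 90° to the right of the pressure-gradient force (low pressure on the left).
Rotating 225° by 90° clockwise gives 315° — the wind blows toward the northwest.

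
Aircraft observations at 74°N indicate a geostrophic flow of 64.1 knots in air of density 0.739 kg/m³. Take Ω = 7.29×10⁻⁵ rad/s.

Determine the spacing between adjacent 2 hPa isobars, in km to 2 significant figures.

Coriolis parameter at 74°N:
f = 2Ω sin φ = 2 × 7.29×10⁻⁵ × sin 74° = 1.40×10⁻⁴ s⁻¹
Wind speed in SI: 64.1 knots = 33.0 m/s
Geostrophic balance rearranged: |∂P/∂n| = f ρ V_g
|∂P/∂n| = 1.40×10⁻⁴ × 0.739 × 33.0 = 3.42×10⁻³ Pa/m
Isobar spacing: Δn = ΔP/|∂P/∂n| = 200 Pa / 3.42×10⁻³ Pa/m = 58559 m ≈ 59 km

59 km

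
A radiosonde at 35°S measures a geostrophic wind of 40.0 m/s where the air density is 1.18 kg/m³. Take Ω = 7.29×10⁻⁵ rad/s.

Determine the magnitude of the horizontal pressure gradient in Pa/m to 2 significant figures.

Coriolis parameter at 35°S:
f = 2Ω sin φ = 2 × 7.29×10⁻⁵ × sin 35° = 8.36×10⁻⁵ s⁻¹
Geostrophic balance rearranged: |∂P/∂n| = f ρ V_g
|∂P/∂n| = 8.36×10⁻⁵ × 1.18 × 40.0 = 3.95×10⁻³ Pa/m

3.9×10⁻³ Pa/m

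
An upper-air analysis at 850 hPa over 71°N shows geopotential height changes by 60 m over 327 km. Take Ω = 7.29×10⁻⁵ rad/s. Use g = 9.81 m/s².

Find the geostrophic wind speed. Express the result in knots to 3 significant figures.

Coriolis parameter at 71°N:
f = 2Ω sin φ = 2 × 7.29×10⁻⁵ × sin 71° = 1.38×10⁻⁴ s⁻¹
Height gradient: |∂Z/∂n| = 60 m / 327000 m = 1.83×10⁻⁴
On a pressure surface, geostrophic balance gives V_g = (g/f)|∂Z/∂n|:
V_g = 9.81 × 1.83×10⁻⁴ / 1.38×10⁻⁴ = 13.1 m/s
Converting: 13.1 m/s × 1.944 = 25.4 knots

25.4 knots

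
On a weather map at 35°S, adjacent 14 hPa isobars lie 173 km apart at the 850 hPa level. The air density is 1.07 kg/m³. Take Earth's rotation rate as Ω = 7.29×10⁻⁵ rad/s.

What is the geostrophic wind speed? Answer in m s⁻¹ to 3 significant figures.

Coriolis parameter at 35°S:
f = 2Ω sin φ = 2 × 7.29×10⁻⁵ × sin 35° = 8.36×10⁻⁵ s⁻¹
Pressure gradient: |∂P/∂n| = 1400 Pa / 173000 m = 8.09×10⁻³ Pa/m
Geostrophic balance (pressure-gradient force = Coriolis force):
V_g = (1/(fρ)) |∂P/∂n| = 8.09×10⁻³ / (8.36×10⁻⁵ × 1.07) = 90.4 m/s

90.4 m s⁻¹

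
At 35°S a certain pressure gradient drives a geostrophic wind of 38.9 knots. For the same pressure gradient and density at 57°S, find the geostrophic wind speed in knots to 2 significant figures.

With the same pressure gradient and density, V_g ∝ 1/f ∝ 1/sin φ.
V₂ = V₁ · sin φ₁ / sin φ₂ = 38.9 × sin 35° / sin 57°
V₂ = 38.9 × 0.5736/0.8387 = 27 knots

27 knots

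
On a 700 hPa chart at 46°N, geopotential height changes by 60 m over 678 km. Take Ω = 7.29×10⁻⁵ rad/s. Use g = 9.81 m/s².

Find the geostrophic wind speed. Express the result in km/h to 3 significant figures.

Coriolis parameter at 46°N:
f = 2Ω sin φ = 2 × 7.29×10⁻⁵ × sin 46° = 1.05×10⁻⁴ s⁻¹
Height gradient: |∂Z/∂n| = 60 m / 678000 m = 8.85×10⁻⁵
On a pressure surface, geostrophic balance gives V_g = (g/f)|∂Z/∂n|:
V_g = 9.81 × 8.85×10⁻⁵ / 1.05×10⁻⁴ = 8.28 m/s
Converting: 8.28 m/s × 3.6 = 29.8 km/h

29.8 km/h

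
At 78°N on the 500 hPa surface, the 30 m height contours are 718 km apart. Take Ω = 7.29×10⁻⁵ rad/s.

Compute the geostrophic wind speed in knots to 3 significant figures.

Coriolis parameter at 78°N:
f = 2Ω sin φ = 2 × 7.29×10⁻⁵ × sin 78° = 1.43×10⁻⁴ s⁻¹
Height gradient: |∂Z/∂n| = 30 m / 718000 m = 4.18×10⁻⁵
On a pressure surface, geostrophic balance gives V_g = (g/f)|∂Z/∂n|:
V_g = 9.81 × 4.18×10⁻⁵ / 1.43×10⁻⁴ = 2.87 m/s
Converting: 2.87 m/s × 1.944 = 5.59 knots

5.59 knots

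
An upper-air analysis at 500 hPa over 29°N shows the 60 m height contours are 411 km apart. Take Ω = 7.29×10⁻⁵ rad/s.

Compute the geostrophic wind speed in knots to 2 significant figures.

Coriolis parameter at 29°N:
f = 2Ω sin φ = 2 × 7.29×10⁻⁵ × sin 29° = 7.07×10⁻⁵ s⁻¹
Height gradient: |∂Z/∂n| = 60 m / 411000 m = 1.46×10⁻⁴
On a pressure surface, geostrophic balance gives V_g = (g/f)|∂Z/∂n|:
V_g = 9.81 × 1.46×10⁻⁴ / 7.07×10⁻⁵ = 20.3 m/s
Converting: 20.3 m/s × 1.944 = 39 knots

39 knots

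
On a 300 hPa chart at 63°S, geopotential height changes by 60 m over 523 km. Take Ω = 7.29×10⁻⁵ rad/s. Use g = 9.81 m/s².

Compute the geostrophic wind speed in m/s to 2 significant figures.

8.7 m/s

Coriolis parameter at 63°S:
f = 2Ω sin φ = 2 × 7.29×10⁻⁵ × sin 63° = 1.30×10⁻⁴ s⁻¹
Height gradient: |∂Z/∂n| = 60 m / 523000 m = 1.15×10⁻⁴
On a pressure surface, geostrophic balance gives V_g = (g/f)|∂Z/∂n|:
V_g = 9.81 × 1.15×10⁻⁴ / 1.30×10⁻⁴ = 8.66 m/s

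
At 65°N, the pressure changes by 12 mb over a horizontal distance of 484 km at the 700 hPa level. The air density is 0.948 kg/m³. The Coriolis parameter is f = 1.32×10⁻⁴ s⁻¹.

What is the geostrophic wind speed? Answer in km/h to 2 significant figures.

Pressure gradient: |∂P/∂n| = 1200 Pa / 484000 m = 2.48×10⁻³ Pa/m
Geostrophic balance (pressure-gradient force = Coriolis force):
V_g = (1/(fρ)) |∂P/∂n| = 2.48×10⁻³ / (1.32×10⁻⁴ × 0.948) = 19.8 m/s
Converting: 19.8 m/s × 3.6 = 71 km/h

71 km/h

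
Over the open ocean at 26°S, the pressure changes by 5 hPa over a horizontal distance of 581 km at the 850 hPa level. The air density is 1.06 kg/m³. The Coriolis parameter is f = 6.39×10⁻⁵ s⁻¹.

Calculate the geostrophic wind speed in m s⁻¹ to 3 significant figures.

Pressure gradient: |∂P/∂n| = 500 Pa / 581000 m = 8.61×10⁻⁴ Pa/m
Geostrophic balance (pressure-gradient force = Coriolis force):
V_g = (1/(fρ)) |∂P/∂n| = 8.61×10⁻⁴ / (6.39×10⁻⁵ × 1.06) = 12.7 m/s

12.7 m s⁻¹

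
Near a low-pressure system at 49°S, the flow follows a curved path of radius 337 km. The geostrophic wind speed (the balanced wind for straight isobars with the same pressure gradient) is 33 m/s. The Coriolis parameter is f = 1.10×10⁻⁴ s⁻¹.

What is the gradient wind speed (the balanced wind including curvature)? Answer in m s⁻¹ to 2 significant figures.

Around a low, centrifugal force acts outward with Coriolis, so pressure-gradient force balances both:
(1/ρ)|∂P/∂n| = fV + V²/R  →  V² + fR·V − fR·V_g = 0
With fR = 1.10×10⁻⁴ × 337×10³ m = 37.1 m/s:
V = [−fR + √((fR)² + 4 fR V_g)]/2 = [−37.1 + √(37.1² + 4×37.1×33)]/2 = 21 m/s
Subgeostrophic (V < V_g = 33 m/s), as expected around a low.

21 m s⁻¹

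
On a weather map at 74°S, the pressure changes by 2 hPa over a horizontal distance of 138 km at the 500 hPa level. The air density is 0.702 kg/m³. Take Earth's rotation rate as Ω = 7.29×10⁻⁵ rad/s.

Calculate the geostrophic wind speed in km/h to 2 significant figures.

53 km/h

Coriolis parameter at 74°S:
f = 2Ω sin φ = 2 × 7.29×10⁻⁵ × sin 74° = 1.40×10⁻⁴ s⁻¹
Pressure gradient: |∂P/∂n| = 200 Pa / 138000 m = 1.45×10⁻³ Pa/m
Geostrophic balance (pressure-gradient force = Coriolis force):
V_g = (1/(fρ)) |∂P/∂n| = 1.45×10⁻³ / (1.40×10⁻⁴ × 0.702) = 14.7 m/s
Converting: 14.7 m/s × 3.6 = 53 km/h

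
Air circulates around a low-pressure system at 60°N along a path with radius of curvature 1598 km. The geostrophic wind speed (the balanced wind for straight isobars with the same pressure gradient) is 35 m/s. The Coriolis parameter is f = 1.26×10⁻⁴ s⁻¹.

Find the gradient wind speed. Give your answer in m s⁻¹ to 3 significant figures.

Around a low, centrifugal force acts outward with Coriolis, so pressure-gradient force balances both:
(1/ρ)|∂P/∂n| = fV + V²/R  →  V² + fR·V − fR·V_g = 0
With fR = 1.26×10⁻⁴ × 1598×10³ m = 201 m/s:
V = [−fR + √((fR)² + 4 fR V_g)]/2 = [−201 + √(201² + 4×201×35)]/2 = 30.4 m/s
Subgeostrophic (V < V_g = 35 m/s), as expected around a low.

30.4 m s⁻¹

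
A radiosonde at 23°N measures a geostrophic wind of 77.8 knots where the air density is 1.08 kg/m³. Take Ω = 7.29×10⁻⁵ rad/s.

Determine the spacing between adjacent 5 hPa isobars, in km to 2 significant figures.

Coriolis parameter at 23°N:
f = 2Ω sin φ = 2 × 7.29×10⁻⁵ × sin 23° = 5.70×10⁻⁵ s⁻¹
Wind speed in SI: 77.8 knots = 40.0 m/s
Geostrophic balance rearranged: |∂P/∂n| = f ρ V_g
|∂P/∂n| = 5.70×10⁻⁵ × 1.08 × 40.0 = 2.46×10⁻³ Pa/m
Isobar spacing: Δn = ΔP/|∂P/∂n| = 500 Pa / 2.46×10⁻³ Pa/m = 203045 m ≈ 200 km

200 km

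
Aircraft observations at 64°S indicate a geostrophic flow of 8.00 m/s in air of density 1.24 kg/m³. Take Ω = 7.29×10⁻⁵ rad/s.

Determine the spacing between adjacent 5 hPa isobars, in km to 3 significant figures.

Coriolis parameter at 64°S:
f = 2Ω sin φ = 2 × 7.29×10⁻⁵ × sin 64° = 1.31×10⁻⁴ s⁻¹
Geostrophic balance rearranged: |∂P/∂n| = f ρ V_g
|∂P/∂n| = 1.31×10⁻⁴ × 1.24 × 8.00 = 1.30×10⁻³ Pa/m
Isobar spacing: Δn = ΔP/|∂P/∂n| = 500 Pa / 1.30×10⁻³ Pa/m = 384628 m ≈ 385 km

385 km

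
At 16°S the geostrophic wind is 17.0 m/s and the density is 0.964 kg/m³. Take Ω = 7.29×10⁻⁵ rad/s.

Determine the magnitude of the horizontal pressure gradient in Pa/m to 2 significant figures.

Coriolis parameter at 16°S:
f = 2Ω sin φ = 2 × 7.29×10⁻⁵ × sin 16° = 4.02×10⁻⁵ s⁻¹
Geostrophic balance rearranged: |∂P/∂n| = f ρ V_g
|∂P/∂n| = 4.02×10⁻⁵ × 0.964 × 17.0 = 6.59×10⁻⁴ Pa/m

6.6×10⁻⁴ Pa/m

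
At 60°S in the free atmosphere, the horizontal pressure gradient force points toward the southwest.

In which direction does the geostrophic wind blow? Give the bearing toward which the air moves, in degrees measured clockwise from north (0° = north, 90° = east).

135°

The pressure-gradient force points toward the southwest (bearing 225°).
Geostrophic balance: in the Southern Hemisphere the Coriolis force deflects motion to the left, so the geostrophic wind blows 90° to the left of the pressure-gradient force (low pressure on the right).
Rotating 225° by 90° counterclockwise gives 135° — the wind blows toward the southeast.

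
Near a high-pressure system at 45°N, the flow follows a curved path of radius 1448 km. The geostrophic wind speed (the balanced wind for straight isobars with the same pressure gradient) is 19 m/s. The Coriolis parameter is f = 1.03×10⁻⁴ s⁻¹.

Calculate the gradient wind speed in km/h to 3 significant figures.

Around a high, pressure-gradient force acts outward with centrifugal, so Coriolis balances both:
fV = (1/ρ)|∂P/∂n| + V²/R  →  V² − fR·V + fR·V_g = 0
With fR = 1.03×10⁻⁴ × 1448×10³ m = 149 m/s:
V = [fR − √((fR)² − 4 fR V_g)]/2 = [149 − √(149² − 4×149×19)]/2 = 22.3 m/s
Supergeostrophic (V > V_g = 19 m/s), as expected around a high.
Converting: 22.3 m/s × 3.6 = 80.5 km/h

80.5 km/h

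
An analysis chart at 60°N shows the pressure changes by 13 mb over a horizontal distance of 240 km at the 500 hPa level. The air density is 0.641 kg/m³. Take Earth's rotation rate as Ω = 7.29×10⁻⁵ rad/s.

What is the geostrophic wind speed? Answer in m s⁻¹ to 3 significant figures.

66.9 m s⁻¹

Coriolis parameter at 60°N:
f = 2Ω sin φ = 2 × 7.29×10⁻⁵ × sin 60° = 1.26×10⁻⁴ s⁻¹
Pressure gradient: |∂P/∂n| = 1300 Pa / 240000 m = 5.42×10⁻³ Pa/m
Geostrophic balance (pressure-gradient force = Coriolis force):
V_g = (1/(fρ)) |∂P/∂n| = 5.42×10⁻³ / (1.26×10⁻⁴ × 0.641) = 66.9 m/s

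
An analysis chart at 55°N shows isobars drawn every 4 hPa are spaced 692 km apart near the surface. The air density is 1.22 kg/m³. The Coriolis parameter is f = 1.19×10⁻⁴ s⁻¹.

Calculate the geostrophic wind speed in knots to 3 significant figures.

7.74 knots

Pressure gradient: |∂P/∂n| = 400 Pa / 692000 m = 5.78×10⁻⁴ Pa/m
Geostrophic balance (pressure-gradient force = Coriolis force):
V_g = (1/(fρ)) |∂P/∂n| = 5.78×10⁻⁴ / (1.19×10⁻⁴ × 1.22) = 3.98 m/s
Converting: 3.98 m/s × 1.944 = 7.74 knots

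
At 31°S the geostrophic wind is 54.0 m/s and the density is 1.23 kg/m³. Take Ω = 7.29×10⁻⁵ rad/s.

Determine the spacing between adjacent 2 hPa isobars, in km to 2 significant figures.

40 km

Coriolis parameter at 31°S:
f = 2Ω sin φ = 2 × 7.29×10⁻⁵ × sin 31° = 7.51×10⁻⁵ s⁻¹
Geostrophic balance rearranged: |∂P/∂n| = f ρ V_g
|∂P/∂n| = 7.51×10⁻⁵ × 1.23 × 54.0 = 4.99×10⁻³ Pa/m
Isobar spacing: Δn = ΔP/|∂P/∂n| = 200 Pa / 4.99×10⁻³ Pa/m = 40099 m ≈ 40 km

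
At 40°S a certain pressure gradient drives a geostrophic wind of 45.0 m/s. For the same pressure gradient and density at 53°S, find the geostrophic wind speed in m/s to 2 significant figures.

With the same pressure gradient and density, V_g ∝ 1/f ∝ 1/sin φ.
V₂ = V₁ · sin φ₁ / sin φ₂ = 45.0 × sin 40° / sin 53°
V₂ = 45.0 × 0.6428/0.7986 = 36 m/s

36 m/s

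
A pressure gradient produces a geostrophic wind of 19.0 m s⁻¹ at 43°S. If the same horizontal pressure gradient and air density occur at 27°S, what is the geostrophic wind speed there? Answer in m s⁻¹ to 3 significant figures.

28.5 m s⁻¹

With the same pressure gradient and density, V_g ∝ 1/f ∝ 1/sin φ.
V₂ = V₁ · sin φ₁ / sin φ₂ = 19.0 × sin 43° / sin 27°
V₂ = 19.0 × 0.6820/0.4540 = 28.5 m s⁻¹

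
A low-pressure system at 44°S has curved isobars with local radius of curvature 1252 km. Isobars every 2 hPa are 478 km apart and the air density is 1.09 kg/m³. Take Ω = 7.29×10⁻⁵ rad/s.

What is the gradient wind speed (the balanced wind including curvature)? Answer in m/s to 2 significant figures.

Coriolis parameter at 44°S:
f = 2Ω sin φ = 2 × 7.29×10⁻⁵ × sin 44° = 1.01×10⁻⁴ s⁻¹
Pressure gradient: |∂P/∂n| = 200 Pa / 478000 m = 4.18×10⁻⁴ Pa/m
Geostrophic speed: V_g = |∂P/∂n|/(fρ) = 4.18×10⁻⁴/(1.01×10⁻⁴ × 1.09) = 3.79 m/s
Around a low, centrifugal force acts outward with Coriolis, so pressure-gradient force balances both:
(1/ρ)|∂P/∂n| = fV + V²/R  →  V² + fR·V − fR·V_g = 0
With fR = 1.01×10⁻⁴ × 1252×10³ m = 127 m/s:
V = [−fR + √((fR)² + 4 fR V_g)]/2 = [−127 + √(127² + 4×127×3.79)]/2 = 3.68 m/s
Subgeostrophic (V < V_g = 3.79 m/s), as expected around a low.

3.7 m/s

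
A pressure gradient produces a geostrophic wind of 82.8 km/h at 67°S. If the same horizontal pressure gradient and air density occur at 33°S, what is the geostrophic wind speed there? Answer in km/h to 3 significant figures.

With the same pressure gradient and density, V_g ∝ 1/f ∝ 1/sin φ.
V₂ = V₁ · sin φ₁ / sin φ₂ = 82.8 × sin 67° / sin 33°
V₂ = 82.8 × 0.9205/0.5446 = 140 km/h

140 km/h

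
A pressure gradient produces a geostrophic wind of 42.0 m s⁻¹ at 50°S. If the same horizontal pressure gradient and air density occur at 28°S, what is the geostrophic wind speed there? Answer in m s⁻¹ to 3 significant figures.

68.5 m s⁻¹

With the same pressure gradient and density, V_g ∝ 1/f ∝ 1/sin φ.
V₂ = V₁ · sin φ₁ / sin φ₂ = 42.0 × sin 50° / sin 28°
V₂ = 42.0 × 0.7660/0.4695 = 68.5 m s⁻¹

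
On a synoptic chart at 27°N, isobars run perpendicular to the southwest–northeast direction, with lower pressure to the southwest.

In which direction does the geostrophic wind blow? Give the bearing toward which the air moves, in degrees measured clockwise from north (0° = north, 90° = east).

315°

The pressure-gradient force points toward the southwest (bearing 225°).
Geostrophic balance: in the Northern Hemisphere the Coriolis force deflects motion to the right, so the geostrophic wind blows 90° to the right of the pressure-gradient force (low pressure on the left).
Rotating 225° by 90° clockwise gives 315° — the wind blows toward the northwest.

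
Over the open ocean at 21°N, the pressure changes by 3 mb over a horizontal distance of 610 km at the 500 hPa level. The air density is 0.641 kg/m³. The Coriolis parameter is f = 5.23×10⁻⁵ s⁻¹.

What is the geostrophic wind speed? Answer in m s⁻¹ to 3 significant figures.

14.7 m s⁻¹

Pressure gradient: |∂P/∂n| = 300 Pa / 610000 m = 4.92×10⁻⁴ Pa/m
Geostrophic balance (pressure-gradient force = Coriolis force):
V_g = (1/(fρ)) |∂P/∂n| = 4.92×10⁻⁴ / (5.23×10⁻⁵ × 0.641) = 14.7 m/s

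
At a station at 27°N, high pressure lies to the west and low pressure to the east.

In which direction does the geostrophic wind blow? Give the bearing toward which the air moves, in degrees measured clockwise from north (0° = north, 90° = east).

180°

The pressure-gradient force points toward the east (bearing 090°).
Geostrophic balance: in the Northern Hemisphere the Coriolis force deflects motion to the right, so the geostrophic wind blows 90° to the right of the pressure-gradient force (low pressure on the left).
Rotating 090° by 90° clockwise gives 180° — the wind blows toward the south.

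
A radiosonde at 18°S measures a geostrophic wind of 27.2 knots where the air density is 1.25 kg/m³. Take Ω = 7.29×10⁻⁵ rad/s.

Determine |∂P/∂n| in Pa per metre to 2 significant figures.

7.9×10⁻⁴ Pa/m

Coriolis parameter at 18°S:
f = 2Ω sin φ = 2 × 7.29×10⁻⁵ × sin 18° = 4.51×10⁻⁵ s⁻¹
Wind speed in SI: 27.2 knots = 14.0 m/s
Geostrophic balance rearranged: |∂P/∂n| = f ρ V_g
|∂P/∂n| = 4.51×10⁻⁵ × 1.25 × 14.0 = 7.88×10⁻⁴ Pa/m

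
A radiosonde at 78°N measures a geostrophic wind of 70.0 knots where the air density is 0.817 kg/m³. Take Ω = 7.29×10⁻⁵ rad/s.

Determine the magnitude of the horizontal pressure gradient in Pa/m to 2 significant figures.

4.2×10⁻³ Pa/m

Coriolis parameter at 78°N:
f = 2Ω sin φ = 2 × 7.29×10⁻⁵ × sin 78° = 1.43×10⁻⁴ s⁻¹
Wind speed in SI: 70.0 knots = 36.0 m/s
Geostrophic balance rearranged: |∂P/∂n| = f ρ V_g
|∂P/∂n| = 1.43×10⁻⁴ × 0.817 × 36.0 = 4.20×10⁻³ Pa/m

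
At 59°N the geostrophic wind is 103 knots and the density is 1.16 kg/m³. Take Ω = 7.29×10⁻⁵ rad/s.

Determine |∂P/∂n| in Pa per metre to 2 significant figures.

Coriolis parameter at 59°N:
f = 2Ω sin φ = 2 × 7.29×10⁻⁵ × sin 59° = 1.25×10⁻⁴ s⁻¹
Wind speed in SI: 103 knots = 53.0 m/s
Geostrophic balance rearranged: |∂P/∂n| = f ρ V_g
|∂P/∂n| = 1.25×10⁻⁴ × 1.16 × 53.0 = 7.68×10⁻³ Pa/m

7.7×10⁻³ Pa/m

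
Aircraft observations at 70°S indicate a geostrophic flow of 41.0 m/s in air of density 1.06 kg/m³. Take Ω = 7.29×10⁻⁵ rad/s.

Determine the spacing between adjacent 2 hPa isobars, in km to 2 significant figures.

34 km

Coriolis parameter at 70°S:
f = 2Ω sin φ = 2 × 7.29×10⁻⁵ × sin 70° = 1.37×10⁻⁴ s⁻¹
Geostrophic balance rearranged: |∂P/∂n| = f ρ V_g
|∂P/∂n| = 1.37×10⁻⁴ × 1.06 × 41.0 = 5.95×10⁻³ Pa/m
Isobar spacing: Δn = ΔP/|∂P/∂n| = 200 Pa / 5.95×10⁻³ Pa/m = 33589 m ≈ 34 km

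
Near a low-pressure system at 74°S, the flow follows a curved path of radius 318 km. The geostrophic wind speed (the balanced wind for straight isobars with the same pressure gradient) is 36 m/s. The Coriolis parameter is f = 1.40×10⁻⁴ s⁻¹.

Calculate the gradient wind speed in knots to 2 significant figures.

Around a low, centrifugal force acts outward with Coriolis, so pressure-gradient force balances both:
(1/ρ)|∂P/∂n| = fV + V²/R  →  V² + fR·V − fR·V_g = 0
With fR = 1.40×10⁻⁴ × 318×10³ m = 44.5 m/s:
V = [−fR + √((fR)² + 4 fR V_g)]/2 = [−44.5 + √(44.5² + 4×44.5×36)]/2 = 23.5 m/s
Subgeostrophic (V < V_g = 36 m/s), as expected around a low.
Converting: 23.5 m/s × 1.944 = 46 knots

46 knots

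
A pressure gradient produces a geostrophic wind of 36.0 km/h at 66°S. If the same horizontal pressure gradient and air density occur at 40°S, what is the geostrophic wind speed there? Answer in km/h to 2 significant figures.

With the same pressure gradient and density, V_g ∝ 1/f ∝ 1/sin φ.
V₂ = V₁ · sin φ₁ / sin φ₂ = 36.0 × sin 66° / sin 40°
V₂ = 36.0 × 0.9135/0.6428 = 51 km/h

51 km/h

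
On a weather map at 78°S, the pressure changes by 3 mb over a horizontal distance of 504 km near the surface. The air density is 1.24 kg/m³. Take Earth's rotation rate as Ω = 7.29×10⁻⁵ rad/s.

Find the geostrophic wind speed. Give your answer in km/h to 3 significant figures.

Coriolis parameter at 78°S:
f = 2Ω sin φ = 2 × 7.29×10⁻⁵ × sin 78° = 1.43×10⁻⁴ s⁻¹
Pressure gradient: |∂P/∂n| = 300 Pa / 504000 m = 5.95×10⁻⁴ Pa/m
Geostrophic balance (pressure-gradient force = Coriolis force):
V_g = (1/(fρ)) |∂P/∂n| = 5.95×10⁻⁴ / (1.43×10⁻⁴ × 1.24) = 3.37 m/s
Converting: 3.37 m/s × 3.6 = 12.1 km/h

12.1 km/h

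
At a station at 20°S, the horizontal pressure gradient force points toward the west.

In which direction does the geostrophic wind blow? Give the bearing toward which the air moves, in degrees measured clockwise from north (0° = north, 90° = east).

The pressure-gradient force points toward the west (bearing 270°).
Geostrophic balance: in the Southern Hemisphere the Coriolis force deflects motion to the left, so the geostrophic wind blows 90° to the left of the pressure-gradient force (low pressure on the right).
Rotating 270° by 90° counterclockwise gives 180° — the wind blows toward the south.

180°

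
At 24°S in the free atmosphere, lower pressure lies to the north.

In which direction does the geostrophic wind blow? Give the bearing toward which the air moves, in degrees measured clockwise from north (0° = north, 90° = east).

The pressure-gradient force points toward the north (bearing 000°).
Geostrophic balance: in the Southern Hemisphere the Coriolis force deflects motion to the left, so the geostrophic wind blows 90° to the left of the pressure-gradient force (low pressure on the right).
Rotating 000° by 90° counterclockwise gives 270° — the wind blows toward the west.

270°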